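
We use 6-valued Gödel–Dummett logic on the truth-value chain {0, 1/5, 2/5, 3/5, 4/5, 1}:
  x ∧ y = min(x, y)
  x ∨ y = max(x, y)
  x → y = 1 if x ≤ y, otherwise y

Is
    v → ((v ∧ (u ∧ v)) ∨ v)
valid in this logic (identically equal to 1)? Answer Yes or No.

At u = 4/5, v = 1, for instance:
u ∧ v = 4/5 ∧ 1 = 4/5
v ∧ (u ∧ v) = 1 ∧ 4/5 = 4/5
(v ∧ (u ∧ v)) ∨ v = 4/5 ∨ 1 = 1
v → ((v ∧ (u ∧ v)) ∨ v) = 1 → 1 = 1
and checking the remaining 35 assignments likewise gives ≥ 1 in every case.

Yes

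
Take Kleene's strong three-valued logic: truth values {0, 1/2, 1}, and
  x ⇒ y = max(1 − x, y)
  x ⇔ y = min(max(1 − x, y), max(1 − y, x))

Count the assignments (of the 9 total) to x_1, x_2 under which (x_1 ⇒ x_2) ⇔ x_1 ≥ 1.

x_1 = 0, x_2 = 0 ↦ 0  <
x_1 = 0, x_2 = 1/2 ↦ 0  <
x_1 = 0, x_2 = 1 ↦ 0  <
x_1 = 1/2, x_2 = 0 ↦ 1/2  <
x_1 = 1/2, x_2 = 1/2 ↦ 1/2  <
x_1 = 1/2, x_2 = 1 ↦ 1/2  <
x_1 = 1, x_2 = 0 ↦ 0  <
x_1 = 1, x_2 = 1/2 ↦ 1/2  <
x_1 = 1, x_2 = 1 ↦ 1  ≥
So 1 of the 9 assignments meets the threshold.

1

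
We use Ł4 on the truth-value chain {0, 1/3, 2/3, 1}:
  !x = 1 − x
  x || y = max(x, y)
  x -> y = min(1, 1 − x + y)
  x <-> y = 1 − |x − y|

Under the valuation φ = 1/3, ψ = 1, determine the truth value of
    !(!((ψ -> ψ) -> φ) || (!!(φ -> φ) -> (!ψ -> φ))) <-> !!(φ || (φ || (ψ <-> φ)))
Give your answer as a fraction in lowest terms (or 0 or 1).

ψ -> ψ = 1 -> 1 = 1
(ψ -> ψ) -> φ = 1 -> 1/3 = 1/3
!((ψ -> ψ) -> φ) = !1/3 = 2/3
φ -> φ = 1/3 -> 1/3 = 1
!(φ -> φ) = !1 = 0
!!(φ -> φ) = !0 = 1
!ψ = !1 = 0
!ψ -> φ = 0 -> 1/3 = 1
!!(φ -> φ) -> (!ψ -> φ) = 1 -> 1 = 1
!((ψ -> ψ) -> φ) || (!!(φ -> φ) -> (!ψ -> φ)) = 2/3 || 1 = 1
!(!((ψ -> ψ) -> φ) || (!!(φ -> φ) -> (!ψ -> φ))) = !1 = 0
ψ <-> φ = 1 <-> 1/3 = 1/3
φ || (ψ <-> φ) = 1/3 || 1/3 = 1/3
φ || (φ || (ψ <-> φ)) = 1/3 || 1/3 = 1/3
!(φ || (φ || (ψ <-> φ))) = !1/3 = 2/3
!!(φ || (φ || (ψ <-> φ))) = !2/3 = 1/3
!(!((ψ -> ψ) -> φ) || (!!(φ -> φ) -> (!ψ -> φ))) <-> !!(φ || (φ || (ψ <-> φ))) = 0 <-> 1/3 = 2/3

2/3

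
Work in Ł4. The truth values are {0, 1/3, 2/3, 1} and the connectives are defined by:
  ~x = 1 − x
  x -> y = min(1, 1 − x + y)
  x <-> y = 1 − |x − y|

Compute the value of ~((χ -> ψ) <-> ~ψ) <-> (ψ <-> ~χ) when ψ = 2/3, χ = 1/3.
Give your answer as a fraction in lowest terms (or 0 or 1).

χ -> ψ = 1/3 -> 2/3 = 1
~ψ = ~2/3 = 1/3
(χ -> ψ) <-> ~ψ = 1 <-> 1/3 = 1/3
~((χ -> ψ) <-> ~ψ) = ~1/3 = 2/3
~χ = ~1/3 = 2/3
ψ <-> ~χ = 2/3 <-> 2/3 = 1
~((χ -> ψ) <-> ~ψ) <-> (ψ <-> ~χ) = 2/3 <-> 1 = 2/3

2/3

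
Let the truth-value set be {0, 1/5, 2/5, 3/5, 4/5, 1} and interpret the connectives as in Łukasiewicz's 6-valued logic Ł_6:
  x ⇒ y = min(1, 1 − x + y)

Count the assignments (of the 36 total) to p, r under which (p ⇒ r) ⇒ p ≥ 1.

value 1: 12 assignments (counts)
value 4/5: 4 assignments
value 3/5: 4 assignments
value 2/5: 5 assignments
value 1/5: 5 assignments
value 0: 6 assignments
So 12 of the 36 assignments meet the threshold.

12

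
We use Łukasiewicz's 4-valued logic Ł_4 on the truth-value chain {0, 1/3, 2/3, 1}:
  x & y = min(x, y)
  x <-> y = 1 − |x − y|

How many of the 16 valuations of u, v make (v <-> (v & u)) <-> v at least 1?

u = 0, v = 0 ↦ 0  <
u = 0, v = 1/3 ↦ 2/3  <
u = 0, v = 2/3 ↦ 2/3  <
u = 0, v = 1 ↦ 0  <
u = 1/3, v = 0 ↦ 0  <
u = 1/3, v = 1/3 ↦ 1/3  <
u = 1/3, v = 2/3 ↦ 1  ≥
u = 1/3, v = 1 ↦ 1/3  <
u = 2/3, v = 0 ↦ 0  <
u = 2/3, v = 1/3 ↦ 1/3  <
u = 2/3, v = 2/3 ↦ 2/3  <
u = 2/3, v = 1 ↦ 2/3  <
u = 1, v = 0 ↦ 0  <
u = 1, v = 1/3 ↦ 1/3  <
u = 1, v = 2/3 ↦ 2/3  <
u = 1, v = 1 ↦ 1  ≥
So 2 of the 16 assignments meet the threshold.

2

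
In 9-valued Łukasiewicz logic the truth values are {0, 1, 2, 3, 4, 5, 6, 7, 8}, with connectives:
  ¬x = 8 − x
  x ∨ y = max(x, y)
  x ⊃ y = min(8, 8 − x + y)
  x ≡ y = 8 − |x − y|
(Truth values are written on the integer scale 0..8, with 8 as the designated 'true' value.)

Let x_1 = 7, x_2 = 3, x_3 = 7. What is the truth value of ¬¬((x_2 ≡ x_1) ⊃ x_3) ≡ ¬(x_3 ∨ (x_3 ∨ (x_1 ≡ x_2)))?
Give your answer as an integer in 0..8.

x_2 ≡ x_1 = 3 ≡ 7 = 4
(x_2 ≡ x_1) ⊃ x_3 = 4 ⊃ 7 = 8
¬((x_2 ≡ x_1) ⊃ x_3) = ¬8 = 0
¬¬((x_2 ≡ x_1) ⊃ x_3) = ¬0 = 8
x_1 ≡ x_2 = 7 ≡ 3 = 4
x_3 ∨ (x_1 ≡ x_2) = 7 ∨ 4 = 7
x_3 ∨ (x_3 ∨ (x_1 ≡ x_2)) = 7 ∨ 7 = 7
¬(x_3 ∨ (x_3 ∨ (x_1 ≡ x_2))) = ¬7 = 1
¬¬((x_2 ≡ x_1) ⊃ x_3) ≡ ¬(x_3 ∨ (x_3 ∨ (x_1 ≡ x_2))) = 8 ≡ 1 = 1

1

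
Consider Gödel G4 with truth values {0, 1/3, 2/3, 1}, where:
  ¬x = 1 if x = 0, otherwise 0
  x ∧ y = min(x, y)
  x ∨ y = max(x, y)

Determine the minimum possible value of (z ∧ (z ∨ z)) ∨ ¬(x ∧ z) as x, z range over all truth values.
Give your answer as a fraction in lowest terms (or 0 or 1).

1/3

Take x = 1/3, z = 1/3:
z ∨ z = 1/3 ∨ 1/3 = 1/3
z ∧ (z ∨ z) = 1/3 ∧ 1/3 = 1/3
x ∧ z = 1/3 ∧ 1/3 = 1/3
¬(x ∧ z) = ¬1/3 = 0
(z ∧ (z ∨ z)) ∨ ¬(x ∧ z) = 1/3 ∨ 0 = 1/3
No assignment yields a value below 1/3, so this is the minimum.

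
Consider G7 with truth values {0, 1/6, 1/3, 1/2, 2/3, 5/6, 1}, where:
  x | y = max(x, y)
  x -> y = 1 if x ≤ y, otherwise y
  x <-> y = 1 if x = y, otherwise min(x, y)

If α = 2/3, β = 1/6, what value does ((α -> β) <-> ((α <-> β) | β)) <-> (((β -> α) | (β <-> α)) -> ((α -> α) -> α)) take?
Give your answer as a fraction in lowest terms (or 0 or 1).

2/3

α -> β = 2/3 -> 1/6 = 1/6
α <-> β = 2/3 <-> 1/6 = 1/6
(α <-> β) | β = 1/6 | 1/6 = 1/6
(α -> β) <-> ((α <-> β) | β) = 1/6 <-> 1/6 = 1
β -> α = 1/6 -> 2/3 = 1
β <-> α = 1/6 <-> 2/3 = 1/6
(β -> α) | (β <-> α) = 1 | 1/6 = 1
α -> α = 2/3 -> 2/3 = 1
(α -> α) -> α = 1 -> 2/3 = 2/3
((β -> α) | (β <-> α)) -> ((α -> α) -> α) = 1 -> 2/3 = 2/3
((α -> β) <-> ((α <-> β) | β)) <-> (((β -> α) | (β <-> α)) -> ((α -> α) -> α)) = 1 <-> 2/3 = 2/3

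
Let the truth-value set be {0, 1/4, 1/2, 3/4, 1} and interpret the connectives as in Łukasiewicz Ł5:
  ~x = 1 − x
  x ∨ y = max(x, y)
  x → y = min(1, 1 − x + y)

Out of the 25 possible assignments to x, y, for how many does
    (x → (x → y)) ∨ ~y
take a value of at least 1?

value 1: 21 assignments (counts)
value 3/4: 3 assignments
value 1/2: 1 assignment
So 21 of the 25 assignments meet the threshold.

21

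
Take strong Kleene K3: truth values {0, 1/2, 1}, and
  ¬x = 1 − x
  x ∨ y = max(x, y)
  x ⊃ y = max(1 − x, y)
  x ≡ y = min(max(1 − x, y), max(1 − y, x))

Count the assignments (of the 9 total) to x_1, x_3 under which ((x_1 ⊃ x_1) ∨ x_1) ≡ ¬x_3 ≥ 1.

x_1 = 0, x_3 = 0 ↦ 1  ≥
x_1 = 0, x_3 = 1/2 ↦ 1/2  <
x_1 = 0, x_3 = 1 ↦ 0  <
x_1 = 1/2, x_3 = 0 ↦ 1/2  <
x_1 = 1/2, x_3 = 1/2 ↦ 1/2  <
x_1 = 1/2, x_3 = 1 ↦ 1/2  <
x_1 = 1, x_3 = 0 ↦ 1  ≥
x_1 = 1, x_3 = 1/2 ↦ 1/2  <
x_1 = 1, x_3 = 1 ↦ 0  <
So 2 of the 9 assignments meet the threshold.

2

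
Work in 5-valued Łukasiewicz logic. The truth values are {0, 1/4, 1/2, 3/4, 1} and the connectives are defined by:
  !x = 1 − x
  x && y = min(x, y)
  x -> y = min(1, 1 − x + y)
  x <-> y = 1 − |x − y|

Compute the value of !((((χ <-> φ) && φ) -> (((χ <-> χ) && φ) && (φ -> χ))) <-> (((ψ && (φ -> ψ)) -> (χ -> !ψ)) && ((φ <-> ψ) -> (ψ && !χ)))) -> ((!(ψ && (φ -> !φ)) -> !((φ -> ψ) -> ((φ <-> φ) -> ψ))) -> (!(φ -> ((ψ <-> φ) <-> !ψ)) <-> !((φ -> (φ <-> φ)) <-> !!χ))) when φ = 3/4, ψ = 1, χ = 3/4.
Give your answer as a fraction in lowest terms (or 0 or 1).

1

χ <-> φ = 3/4 <-> 3/4 = 1
(χ <-> φ) && φ = 1 && 3/4 = 3/4
χ <-> χ = 3/4 <-> 3/4 = 1
(χ <-> χ) && φ = 1 && 3/4 = 3/4
φ -> χ = 3/4 -> 3/4 = 1
((χ <-> χ) && φ) && (φ -> χ) = 3/4 && 1 = 3/4
((χ <-> φ) && φ) -> (((χ <-> χ) && φ) && (φ -> χ)) = 3/4 -> 3/4 = 1
φ -> ψ = 3/4 -> 1 = 1
ψ && (φ -> ψ) = 1 && 1 = 1
!ψ = !1 = 0
χ -> !ψ = 3/4 -> 0 = 1/4
(ψ && (φ -> ψ)) -> (χ -> !ψ) = 1 -> 1/4 = 1/4
φ <-> ψ = 3/4 <-> 1 = 3/4
!χ = !3/4 = 1/4
ψ && !χ = 1 && 1/4 = 1/4
(φ <-> ψ) -> (ψ && !χ) = 3/4 -> 1/4 = 1/2
((ψ && (φ -> ψ)) -> (χ -> !ψ)) && ((φ <-> ψ) -> (ψ && !χ)) = 1/4 && 1/2 = 1/4
(((χ <-> φ) && φ) -> (((χ <-> χ) && φ) && (φ -> χ))) <-> (((ψ && (φ -> ψ)) -> (χ -> !ψ)) && ((φ <-> ψ) -> (ψ && !χ))) = 1 <-> 1/4 = 1/4
!((((χ <-> φ) && φ) -> (((χ <-> χ) && φ) && (φ -> χ))) <-> (((ψ && (φ -> ψ)) -> (χ -> !ψ)) && ((φ <-> ψ) -> (ψ && !χ)))) = !1/4 = 3/4
!φ = !3/4 = 1/4
φ -> !φ = 3/4 -> 1/4 = 1/2
ψ && (φ -> !φ) = 1 && 1/2 = 1/2
!(ψ && (φ -> !φ)) = !1/2 = 1/2
φ -> ψ = 3/4 -> 1 = 1
φ <-> φ = 3/4 <-> 3/4 = 1
(φ <-> φ) -> ψ = 1 -> 1 = 1
(φ -> ψ) -> ((φ <-> φ) -> ψ) = 1 -> 1 = 1
!((φ -> ψ) -> ((φ <-> φ) -> ψ)) = !1 = 0
!(ψ && (φ -> !φ)) -> !((φ -> ψ) -> ((φ <-> φ) -> ψ)) = 1/2 -> 0 = 1/2
ψ <-> φ = 1 <-> 3/4 = 3/4
!ψ = !1 = 0
(ψ <-> φ) <-> !ψ = 3/4 <-> 0 = 1/4
φ -> ((ψ <-> φ) <-> !ψ) = 3/4 -> 1/4 = 1/2
!(φ -> ((ψ <-> φ) <-> !ψ)) = !1/2 = 1/2
φ <-> φ = 3/4 <-> 3/4 = 1
φ -> (φ <-> φ) = 3/4 -> 1 = 1
!χ = !3/4 = 1/4
!!χ = !1/4 = 3/4
(φ -> (φ <-> φ)) <-> !!χ = 1 <-> 3/4 = 3/4
!((φ -> (φ <-> φ)) <-> !!χ) = !3/4 = 1/4
!(φ -> ((ψ <-> φ) <-> !ψ)) <-> !((φ -> (φ <-> φ)) <-> !!χ) = 1/2 <-> 1/4 = 3/4
(!(ψ && (φ -> !φ)) -> !((φ -> ψ) -> ((φ <-> φ) -> ψ))) -> (!(φ -> ((ψ <-> φ) <-> !ψ)) <-> !((φ -> (φ <-> φ)) <-> !!χ)) = 1/2 -> 3/4 = 1
!((((χ <-> φ) && φ) -> (((χ <-> χ) && φ) && (φ -> χ))) <-> (((ψ && (φ -> ψ)) -> (χ -> !ψ)) && ((φ <-> ψ) -> (ψ && !χ)))) -> ((!(ψ && (φ -> !φ)) -> !((φ -> ψ) -> ((φ <-> φ) -> ψ))) -> (!(φ -> ((ψ <-> φ) <-> !ψ)) <-> !((φ -> (φ <-> φ)) <-> !!χ))) = 3/4 -> 1 = 1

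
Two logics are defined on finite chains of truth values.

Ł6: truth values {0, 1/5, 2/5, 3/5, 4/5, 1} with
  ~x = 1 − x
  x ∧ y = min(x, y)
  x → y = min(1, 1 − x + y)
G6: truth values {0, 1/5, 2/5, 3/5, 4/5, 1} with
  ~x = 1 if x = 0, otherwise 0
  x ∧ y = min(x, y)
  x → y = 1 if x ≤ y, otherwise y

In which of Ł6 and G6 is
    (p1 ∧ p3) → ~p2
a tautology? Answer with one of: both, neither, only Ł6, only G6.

In Ł6: at p1 = 1/5, p2 = 1, p3 = 1/5 the value is 4/5 — not a tautology.
In G6: at p1 = 1/5, p2 = 1/5, p3 = 1/5 the value is 0 — not a tautology.

neither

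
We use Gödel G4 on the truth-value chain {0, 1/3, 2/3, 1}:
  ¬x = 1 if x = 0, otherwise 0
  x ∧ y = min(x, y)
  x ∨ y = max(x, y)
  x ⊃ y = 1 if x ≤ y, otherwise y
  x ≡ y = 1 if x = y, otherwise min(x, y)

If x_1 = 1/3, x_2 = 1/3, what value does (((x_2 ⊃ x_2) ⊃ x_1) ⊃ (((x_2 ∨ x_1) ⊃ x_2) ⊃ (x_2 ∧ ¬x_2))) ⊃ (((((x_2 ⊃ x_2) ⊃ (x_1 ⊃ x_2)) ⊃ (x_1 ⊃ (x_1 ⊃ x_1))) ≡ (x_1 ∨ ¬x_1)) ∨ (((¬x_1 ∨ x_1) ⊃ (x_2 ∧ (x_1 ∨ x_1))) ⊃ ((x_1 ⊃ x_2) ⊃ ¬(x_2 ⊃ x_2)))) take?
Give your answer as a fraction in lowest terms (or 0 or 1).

x_2 ⊃ x_2 = 1/3 ⊃ 1/3 = 1
(x_2 ⊃ x_2) ⊃ x_1 = 1 ⊃ 1/3 = 1/3
x_2 ∨ x_1 = 1/3 ∨ 1/3 = 1/3
(x_2 ∨ x_1) ⊃ x_2 = 1/3 ⊃ 1/3 = 1
¬x_2 = ¬1/3 = 0
x_2 ∧ ¬x_2 = 1/3 ∧ 0 = 0
((x_2 ∨ x_1) ⊃ x_2) ⊃ (x_2 ∧ ¬x_2) = 1 ⊃ 0 = 0
((x_2 ⊃ x_2) ⊃ x_1) ⊃ (((x_2 ∨ x_1) ⊃ x_2) ⊃ (x_2 ∧ ¬x_2)) = 1/3 ⊃ 0 = 0
x_2 ⊃ x_2 = 1/3 ⊃ 1/3 = 1
x_1 ⊃ x_2 = 1/3 ⊃ 1/3 = 1
(x_2 ⊃ x_2) ⊃ (x_1 ⊃ x_2) = 1 ⊃ 1 = 1
x_1 ⊃ x_1 = 1/3 ⊃ 1/3 = 1
x_1 ⊃ (x_1 ⊃ x_1) = 1/3 ⊃ 1 = 1
((x_2 ⊃ x_2) ⊃ (x_1 ⊃ x_2)) ⊃ (x_1 ⊃ (x_1 ⊃ x_1)) = 1 ⊃ 1 = 1
¬x_1 = ¬1/3 = 0
x_1 ∨ ¬x_1 = 1/3 ∨ 0 = 1/3
(((x_2 ⊃ x_2) ⊃ (x_1 ⊃ x_2)) ⊃ (x_1 ⊃ (x_1 ⊃ x_1))) ≡ (x_1 ∨ ¬x_1) = 1 ≡ 1/3 = 1/3
¬x_1 = ¬1/3 = 0
¬x_1 ∨ x_1 = 0 ∨ 1/3 = 1/3
x_1 ∨ x_1 = 1/3 ∨ 1/3 = 1/3
x_2 ∧ (x_1 ∨ x_1) = 1/3 ∧ 1/3 = 1/3
(¬x_1 ∨ x_1) ⊃ (x_2 ∧ (x_1 ∨ x_1)) = 1/3 ⊃ 1/3 = 1
x_1 ⊃ x_2 = 1/3 ⊃ 1/3 = 1
x_2 ⊃ x_2 = 1/3 ⊃ 1/3 = 1
¬(x_2 ⊃ x_2) = ¬1 = 0
(x_1 ⊃ x_2) ⊃ ¬(x_2 ⊃ x_2) = 1 ⊃ 0 = 0
((¬x_1 ∨ x_1) ⊃ (x_2 ∧ (x_1 ∨ x_1))) ⊃ ((x_1 ⊃ x_2) ⊃ ¬(x_2 ⊃ x_2)) = 1 ⊃ 0 = 0
((((x_2 ⊃ x_2) ⊃ (x_1 ⊃ x_2)) ⊃ (x_1 ⊃ (x_1 ⊃ x_1))) ≡ (x_1 ∨ ¬x_1)) ∨ (((¬x_1 ∨ x_1) ⊃ (x_2 ∧ (x_1 ∨ x_1))) ⊃ ((x_1 ⊃ x_2) ⊃ ¬(x_2 ⊃ x_2))) = 1/3 ∨ 0 = 1/3
(((x_2 ⊃ x_2) ⊃ x_1) ⊃ (((x_2 ∨ x_1) ⊃ x_2) ⊃ (x_2 ∧ ¬x_2))) ⊃ (((((x_2 ⊃ x_2) ⊃ (x_1 ⊃ x_2)) ⊃ (x_1 ⊃ (x_1 ⊃ x_1))) ≡ (x_1 ∨ ¬x_1)) ∨ (((¬x_1 ∨ x_1) ⊃ (x_2 ∧ (x_1 ∨ x_1))) ⊃ ((x_1 ⊃ x_2) ⊃ ¬(x_2 ⊃ x_2)))) = 0 ⊃ 1/3 = 1

1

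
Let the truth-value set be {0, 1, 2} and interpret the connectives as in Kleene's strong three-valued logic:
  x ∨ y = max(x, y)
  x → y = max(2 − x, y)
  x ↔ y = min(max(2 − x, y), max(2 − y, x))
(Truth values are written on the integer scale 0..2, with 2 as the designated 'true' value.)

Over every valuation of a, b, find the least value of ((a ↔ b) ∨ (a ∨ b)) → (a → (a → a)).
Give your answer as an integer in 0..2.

Take a = 1, b = 0:
a ↔ b = 1 ↔ 0 = 1
a ∨ b = 1 ∨ 0 = 1
(a ↔ b) ∨ (a ∨ b) = 1 ∨ 1 = 1
a → a = 1 → 1 = 1
a → (a → a) = 1 → 1 = 1
((a ↔ b) ∨ (a ∨ b)) → (a → (a → a)) = 1 → 1 = 1
No assignment yields a value below 1, so this is the minimum.

1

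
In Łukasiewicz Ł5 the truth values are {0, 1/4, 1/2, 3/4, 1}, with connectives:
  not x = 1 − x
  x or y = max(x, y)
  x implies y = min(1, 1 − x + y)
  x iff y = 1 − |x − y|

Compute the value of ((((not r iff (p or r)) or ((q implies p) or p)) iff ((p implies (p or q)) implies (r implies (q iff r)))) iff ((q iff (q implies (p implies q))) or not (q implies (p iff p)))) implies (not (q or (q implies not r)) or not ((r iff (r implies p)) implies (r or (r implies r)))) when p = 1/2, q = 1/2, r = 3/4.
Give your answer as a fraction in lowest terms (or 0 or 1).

3/4

not r = not 3/4 = 1/4
p or r = 1/2 or 3/4 = 3/4
not r iff (p or r) = 1/4 iff 3/4 = 1/2
q implies p = 1/2 implies 1/2 = 1
(q implies p) or p = 1 or 1/2 = 1
(not r iff (p or r)) or ((q implies p) or p) = 1/2 or 1 = 1
p or q = 1/2 or 1/2 = 1/2
p implies (p or q) = 1/2 implies 1/2 = 1
q iff r = 1/2 iff 3/4 = 3/4
r implies (q iff r) = 3/4 implies 3/4 = 1
(p implies (p or q)) implies (r implies (q iff r)) = 1 implies 1 = 1
((not r iff (p or r)) or ((q implies p) or p)) iff ((p implies (p or q)) implies (r implies (q iff r))) = 1 iff 1 = 1
p implies q = 1/2 implies 1/2 = 1
q implies (p implies q) = 1/2 implies 1 = 1
q iff (q implies (p implies q)) = 1/2 iff 1 = 1/2
p iff p = 1/2 iff 1/2 = 1
q implies (p iff p) = 1/2 implies 1 = 1
not (q implies (p iff p)) = not 1 = 0
(q iff (q implies (p implies q))) or not (q implies (p iff p)) = 1/2 or 0 = 1/2
(((not r iff (p or r)) or ((q implies p) or p)) iff ((p implies (p or q)) implies (r implies (q iff r)))) iff ((q iff (q implies (p implies q))) or not (q implies (p iff p))) = 1 iff 1/2 = 1/2
not r = not 3/4 = 1/4
q implies not r = 1/2 implies 1/4 = 3/4
q or (q implies not r) = 1/2 or 3/4 = 3/4
not (q or (q implies not r)) = not 3/4 = 1/4
r implies p = 3/4 implies 1/2 = 3/4
r iff (r implies p) = 3/4 iff 3/4 = 1
r implies r = 3/4 implies 3/4 = 1
r or (r implies r) = 3/4 or 1 = 1
(r iff (r implies p)) implies (r or (r implies r)) = 1 implies 1 = 1
not ((r iff (r implies p)) implies (r or (r implies r))) = not 1 = 0
not (q or (q implies not r)) or not ((r iff (r implies p)) implies (r or (r implies r))) = 1/4 or 0 = 1/4
((((not r iff (p or r)) or ((q implies p) or p)) iff ((p implies (p or q)) implies (r implies (q iff r)))) iff ((q iff (q implies (p implies q))) or not (q implies (p iff p)))) implies (not (q or (q implies not r)) or not ((r iff (r implies p)) implies (r or (r implies r)))) = 1/2 implies 1/4 = 3/4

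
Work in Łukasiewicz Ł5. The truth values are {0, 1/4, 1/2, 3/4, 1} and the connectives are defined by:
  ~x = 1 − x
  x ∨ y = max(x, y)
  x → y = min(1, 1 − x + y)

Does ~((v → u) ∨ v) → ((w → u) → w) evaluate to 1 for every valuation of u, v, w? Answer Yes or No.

No

Counterexample: take u = 0, v = 1/4, w = 0.
v → u = 1/4 → 0 = 3/4
(v → u) ∨ v = 3/4 ∨ 1/4 = 3/4
~((v → u) ∨ v) = ~3/4 = 1/4
w → u = 0 → 0 = 1
(w → u) → w = 1 → 0 = 0
~((v → u) ∨ v) → ((w → u) → w) = 1/4 → 0 = 3/4
This gives 3/4 ≠ 1.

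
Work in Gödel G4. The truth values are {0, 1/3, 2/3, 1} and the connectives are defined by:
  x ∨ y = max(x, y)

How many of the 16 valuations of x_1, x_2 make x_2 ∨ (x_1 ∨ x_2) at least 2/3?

x_1 = 0, x_2 = 0 ↦ 0  <
x_1 = 0, x_2 = 1/3 ↦ 1/3  <
x_1 = 0, x_2 = 2/3 ↦ 2/3  ≥
x_1 = 0, x_2 = 1 ↦ 1  ≥
x_1 = 1/3, x_2 = 0 ↦ 1/3  <
x_1 = 1/3, x_2 = 1/3 ↦ 1/3  <
x_1 = 1/3, x_2 = 2/3 ↦ 2/3  ≥
x_1 = 1/3, x_2 = 1 ↦ 1  ≥
x_1 = 2/3, x_2 = 0 ↦ 2/3  ≥
x_1 = 2/3, x_2 = 1/3 ↦ 2/3  ≥
x_1 = 2/3, x_2 = 2/3 ↦ 2/3  ≥
x_1 = 2/3, x_2 = 1 ↦ 1  ≥
x_1 = 1, x_2 = 0 ↦ 1  ≥
x_1 = 1, x_2 = 1/3 ↦ 1  ≥
x_1 = 1, x_2 = 2/3 ↦ 1  ≥
x_1 = 1, x_2 = 1 ↦ 1  ≥
So 12 of the 16 assignments meet the threshold.

12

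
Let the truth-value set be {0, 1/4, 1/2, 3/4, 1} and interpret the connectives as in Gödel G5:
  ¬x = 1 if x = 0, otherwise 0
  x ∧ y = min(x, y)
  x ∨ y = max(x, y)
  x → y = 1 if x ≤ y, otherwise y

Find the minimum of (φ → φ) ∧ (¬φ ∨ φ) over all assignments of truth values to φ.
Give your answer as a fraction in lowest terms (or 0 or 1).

Take φ = 1/4:
φ → φ = 1/4 → 1/4 = 1
¬φ = ¬1/4 = 0
¬φ ∨ φ = 0 ∨ 1/4 = 1/4
(φ → φ) ∧ (¬φ ∨ φ) = 1 ∧ 1/4 = 1/4
No assignment yields a value below 1/4, so this is the minimum.

1/4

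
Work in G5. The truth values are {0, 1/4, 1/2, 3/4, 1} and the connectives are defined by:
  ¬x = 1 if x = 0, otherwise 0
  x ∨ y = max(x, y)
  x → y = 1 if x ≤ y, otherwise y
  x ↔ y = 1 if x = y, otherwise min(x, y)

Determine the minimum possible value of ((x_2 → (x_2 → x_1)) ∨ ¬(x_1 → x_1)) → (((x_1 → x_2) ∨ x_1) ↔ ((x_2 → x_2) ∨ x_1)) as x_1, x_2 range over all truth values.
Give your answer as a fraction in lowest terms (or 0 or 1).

Take x_1 = 1/4, x_2 = 0:
x_2 → x_1 = 0 → 1/4 = 1
x_2 → (x_2 → x_1) = 0 → 1 = 1
x_1 → x_1 = 1/4 → 1/4 = 1
¬(x_1 → x_1) = ¬1 = 0
(x_2 → (x_2 → x_1)) ∨ ¬(x_1 → x_1) = 1 ∨ 0 = 1
x_1 → x_2 = 1/4 → 0 = 0
(x_1 → x_2) ∨ x_1 = 0 ∨ 1/4 = 1/4
x_2 → x_2 = 0 → 0 = 1
(x_2 → x_2) ∨ x_1 = 1 ∨ 1/4 = 1
((x_1 → x_2) ∨ x_1) ↔ ((x_2 → x_2) ∨ x_1) = 1/4 ↔ 1 = 1/4
((x_2 → (x_2 → x_1)) ∨ ¬(x_1 → x_1)) → (((x_1 → x_2) ∨ x_1) ↔ ((x_2 → x_2) ∨ x_1)) = 1 → 1/4 = 1/4
No assignment yields a value below 1/4, so this is the minimum.

1/4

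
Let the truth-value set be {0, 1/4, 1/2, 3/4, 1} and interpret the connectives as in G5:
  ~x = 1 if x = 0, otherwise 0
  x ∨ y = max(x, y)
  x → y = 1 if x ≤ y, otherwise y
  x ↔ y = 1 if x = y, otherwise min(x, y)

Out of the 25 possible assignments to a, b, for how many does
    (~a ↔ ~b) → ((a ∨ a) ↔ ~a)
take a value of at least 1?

value 1: 8 assignments (counts)
value 0: 17 assignments
So 8 of the 25 assignments meet the threshold.

8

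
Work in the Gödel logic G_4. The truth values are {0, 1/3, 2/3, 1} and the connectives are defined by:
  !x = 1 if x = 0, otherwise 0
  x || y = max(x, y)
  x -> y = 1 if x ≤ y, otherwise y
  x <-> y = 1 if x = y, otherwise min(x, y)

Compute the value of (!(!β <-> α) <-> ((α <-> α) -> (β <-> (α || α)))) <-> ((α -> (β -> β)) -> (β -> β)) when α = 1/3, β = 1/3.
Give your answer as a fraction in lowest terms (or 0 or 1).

1

!β = !1/3 = 0
!β <-> α = 0 <-> 1/3 = 0
!(!β <-> α) = !0 = 1
α <-> α = 1/3 <-> 1/3 = 1
α || α = 1/3 || 1/3 = 1/3
β <-> (α || α) = 1/3 <-> 1/3 = 1
(α <-> α) -> (β <-> (α || α)) = 1 -> 1 = 1
!(!β <-> α) <-> ((α <-> α) -> (β <-> (α || α))) = 1 <-> 1 = 1
β -> β = 1/3 -> 1/3 = 1
α -> (β -> β) = 1/3 -> 1 = 1
β -> β = 1/3 -> 1/3 = 1
(α -> (β -> β)) -> (β -> β) = 1 -> 1 = 1
(!(!β <-> α) <-> ((α <-> α) -> (β <-> (α || α)))) <-> ((α -> (β -> β)) -> (β -> β)) = 1 <-> 1 = 1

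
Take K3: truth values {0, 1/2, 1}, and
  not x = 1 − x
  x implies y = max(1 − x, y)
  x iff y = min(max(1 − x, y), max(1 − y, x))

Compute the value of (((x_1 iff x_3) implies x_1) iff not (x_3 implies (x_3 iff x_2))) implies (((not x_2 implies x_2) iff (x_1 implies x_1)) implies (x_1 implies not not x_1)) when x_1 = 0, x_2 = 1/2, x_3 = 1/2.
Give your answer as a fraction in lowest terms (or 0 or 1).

x_1 iff x_3 = 0 iff 1/2 = 1/2
(x_1 iff x_3) implies x_1 = 1/2 implies 0 = 1/2
x_3 iff x_2 = 1/2 iff 1/2 = 1/2
x_3 implies (x_3 iff x_2) = 1/2 implies 1/2 = 1/2
not (x_3 implies (x_3 iff x_2)) = not 1/2 = 1/2
((x_1 iff x_3) implies x_1) iff not (x_3 implies (x_3 iff x_2)) = 1/2 iff 1/2 = 1/2
not x_2 = not 1/2 = 1/2
not x_2 implies x_2 = 1/2 implies 1/2 = 1/2
x_1 implies x_1 = 0 implies 0 = 1
(not x_2 implies x_2) iff (x_1 implies x_1) = 1/2 iff 1 = 1/2
not x_1 = not 0 = 1
not not x_1 = not 1 = 0
x_1 implies not not x_1 = 0 implies 0 = 1
((not x_2 implies x_2) iff (x_1 implies x_1)) implies (x_1 implies not not x_1) = 1/2 implies 1 = 1
(((x_1 iff x_3) implies x_1) iff not (x_3 implies (x_3 iff x_2))) implies (((not x_2 implies x_2) iff (x_1 implies x_1)) implies (x_1 implies not not x_1)) = 1/2 implies 1 = 1

1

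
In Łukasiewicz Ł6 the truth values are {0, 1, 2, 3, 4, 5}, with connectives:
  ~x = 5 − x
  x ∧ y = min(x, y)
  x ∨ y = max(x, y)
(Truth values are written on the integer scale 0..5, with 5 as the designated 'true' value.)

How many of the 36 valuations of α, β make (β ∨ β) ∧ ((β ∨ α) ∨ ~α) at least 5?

value 5: 6 assignments (counts)
value 4: 6 assignments
value 3: 6 assignments
value 2: 6 assignments
value 1: 6 assignments
value 0: 6 assignments
So 6 of the 36 assignments meet the threshold.

6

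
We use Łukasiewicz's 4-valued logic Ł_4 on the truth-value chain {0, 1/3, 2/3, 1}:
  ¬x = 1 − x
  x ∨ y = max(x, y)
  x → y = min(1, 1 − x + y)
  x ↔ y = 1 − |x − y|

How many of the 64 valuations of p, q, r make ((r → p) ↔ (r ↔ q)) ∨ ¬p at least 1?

value 1: 29 assignments (counts)
value 2/3: 24 assignments
value 1/3: 9 assignments
value 0: 2 assignments
So 29 of the 64 assignments meet the threshold.

29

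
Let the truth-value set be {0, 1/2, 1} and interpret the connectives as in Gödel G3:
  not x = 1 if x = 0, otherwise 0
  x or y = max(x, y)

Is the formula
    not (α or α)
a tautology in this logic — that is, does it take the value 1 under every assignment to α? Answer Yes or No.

Counterexample: take α = 1/2.
α or α = 1/2 or 1/2 = 1/2
not (α or α) = not 1/2 = 0
This gives 0 ≠ 1.

No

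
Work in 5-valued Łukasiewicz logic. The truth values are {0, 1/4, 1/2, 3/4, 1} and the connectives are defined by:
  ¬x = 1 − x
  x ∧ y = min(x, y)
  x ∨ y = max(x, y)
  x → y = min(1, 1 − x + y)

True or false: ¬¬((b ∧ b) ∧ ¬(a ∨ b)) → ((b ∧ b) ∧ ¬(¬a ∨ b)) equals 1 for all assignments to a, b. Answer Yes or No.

Counterexample: take a = 0, b = 1/4.
b ∧ b = 1/4 ∧ 1/4 = 1/4
a ∨ b = 0 ∨ 1/4 = 1/4
¬(a ∨ b) = ¬1/4 = 3/4
(b ∧ b) ∧ ¬(a ∨ b) = 1/4 ∧ 3/4 = 1/4
¬((b ∧ b) ∧ ¬(a ∨ b)) = ¬1/4 = 3/4
¬¬((b ∧ b) ∧ ¬(a ∨ b)) = ¬3/4 = 1/4
b ∧ b = 1/4 ∧ 1/4 = 1/4
¬a = ¬0 = 1
¬a ∨ b = 1 ∨ 1/4 = 1
¬(¬a ∨ b) = ¬1 = 0
(b ∧ b) ∧ ¬(¬a ∨ b) = 1/4 ∧ 0 = 0
¬¬((b ∧ b) ∧ ¬(a ∨ b)) → ((b ∧ b) ∧ ¬(¬a ∨ b)) = 1/4 → 0 = 3/4
This gives 3/4 ≠ 1.

No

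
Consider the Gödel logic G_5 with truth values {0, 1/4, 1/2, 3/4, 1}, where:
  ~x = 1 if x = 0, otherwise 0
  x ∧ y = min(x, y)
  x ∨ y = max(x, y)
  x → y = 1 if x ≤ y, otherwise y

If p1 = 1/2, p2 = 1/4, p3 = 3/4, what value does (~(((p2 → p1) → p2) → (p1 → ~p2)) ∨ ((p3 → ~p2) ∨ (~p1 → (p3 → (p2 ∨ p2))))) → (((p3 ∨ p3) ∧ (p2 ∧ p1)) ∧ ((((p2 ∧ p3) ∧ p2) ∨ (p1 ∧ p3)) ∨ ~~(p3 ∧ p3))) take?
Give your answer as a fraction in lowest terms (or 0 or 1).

1/4

p2 → p1 = 1/4 → 1/2 = 1
(p2 → p1) → p2 = 1 → 1/4 = 1/4
~p2 = ~1/4 = 0
p1 → ~p2 = 1/2 → 0 = 0
((p2 → p1) → p2) → (p1 → ~p2) = 1/4 → 0 = 0
~(((p2 → p1) → p2) → (p1 → ~p2)) = ~0 = 1
~p2 = ~1/4 = 0
p3 → ~p2 = 3/4 → 0 = 0
~p1 = ~1/2 = 0
p2 ∨ p2 = 1/4 ∨ 1/4 = 1/4
p3 → (p2 ∨ p2) = 3/4 → 1/4 = 1/4
~p1 → (p3 → (p2 ∨ p2)) = 0 → 1/4 = 1
(p3 → ~p2) ∨ (~p1 → (p3 → (p2 ∨ p2))) = 0 ∨ 1 = 1
~(((p2 → p1) → p2) → (p1 → ~p2)) ∨ ((p3 → ~p2) ∨ (~p1 → (p3 → (p2 ∨ p2)))) = 1 ∨ 1 = 1
p3 ∨ p3 = 3/4 ∨ 3/4 = 3/4
p2 ∧ p1 = 1/4 ∧ 1/2 = 1/4
(p3 ∨ p3) ∧ (p2 ∧ p1) = 3/4 ∧ 1/4 = 1/4
p2 ∧ p3 = 1/4 ∧ 3/4 = 1/4
(p2 ∧ p3) ∧ p2 = 1/4 ∧ 1/4 = 1/4
p1 ∧ p3 = 1/2 ∧ 3/4 = 1/2
((p2 ∧ p3) ∧ p2) ∨ (p1 ∧ p3) = 1/4 ∨ 1/2 = 1/2
p3 ∧ p3 = 3/4 ∧ 3/4 = 3/4
~(p3 ∧ p3) = ~3/4 = 0
~~(p3 ∧ p3) = ~0 = 1
(((p2 ∧ p3) ∧ p2) ∨ (p1 ∧ p3)) ∨ ~~(p3 ∧ p3) = 1/2 ∨ 1 = 1
((p3 ∨ p3) ∧ (p2 ∧ p1)) ∧ ((((p2 ∧ p3) ∧ p2) ∨ (p1 ∧ p3)) ∨ ~~(p3 ∧ p3)) = 1/4 ∧ 1 = 1/4
(~(((p2 → p1) → p2) → (p1 → ~p2)) ∨ ((p3 → ~p2) ∨ (~p1 → (p3 → (p2 ∨ p2))))) → (((p3 ∨ p3) ∧ (p2 ∧ p1)) ∧ ((((p2 ∧ p3) ∧ p2) ∨ (p1 ∧ p3)) ∨ ~~(p3 ∧ p3))) = 1 → 1/4 = 1/4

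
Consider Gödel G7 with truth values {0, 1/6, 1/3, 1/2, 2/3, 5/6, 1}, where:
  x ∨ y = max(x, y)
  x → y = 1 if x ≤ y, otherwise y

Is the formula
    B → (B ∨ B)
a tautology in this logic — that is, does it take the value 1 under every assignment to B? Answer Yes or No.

B = 0 ↦ 1
B = 1/6 ↦ 1
B = 1/3 ↦ 1
B = 1/2 ↦ 1
B = 2/3 ↦ 1
B = 5/6 ↦ 1
B = 1 ↦ 1
Every assignment gives a value ≥ 1.

Yes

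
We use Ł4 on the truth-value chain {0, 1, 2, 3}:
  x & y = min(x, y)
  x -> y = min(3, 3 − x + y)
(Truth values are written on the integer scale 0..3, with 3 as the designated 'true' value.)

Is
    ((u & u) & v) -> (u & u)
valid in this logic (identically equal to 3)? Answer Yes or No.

u = 0, v = 0 ↦ 3
u = 0, v = 1 ↦ 3
u = 0, v = 2 ↦ 3
u = 0, v = 3 ↦ 3
u = 1, v = 0 ↦ 3
u = 1, v = 1 ↦ 3
u = 1, v = 2 ↦ 3
u = 1, v = 3 ↦ 3
u = 2, v = 0 ↦ 3
u = 2, v = 1 ↦ 3
u = 2, v = 2 ↦ 3
u = 2, v = 3 ↦ 3
u = 3, v = 0 ↦ 3
u = 3, v = 1 ↦ 3
u = 3, v = 2 ↦ 3
u = 3, v = 3 ↦ 3
Every assignment gives a value ≥ 3.

Yes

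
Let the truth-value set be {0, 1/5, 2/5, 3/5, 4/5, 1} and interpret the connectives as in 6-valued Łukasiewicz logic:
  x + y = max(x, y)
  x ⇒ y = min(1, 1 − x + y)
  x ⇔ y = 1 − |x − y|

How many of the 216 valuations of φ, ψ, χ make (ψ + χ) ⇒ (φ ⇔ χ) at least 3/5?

180

value 1: 119 assignments (counts)
value 4/5: 36 assignments (counts)
value 3/5: 25 assignments (counts)
value 2/5: 19 assignments
value 1/5: 10 assignments
value 0: 7 assignments
So 180 of the 216 assignments meet the threshold.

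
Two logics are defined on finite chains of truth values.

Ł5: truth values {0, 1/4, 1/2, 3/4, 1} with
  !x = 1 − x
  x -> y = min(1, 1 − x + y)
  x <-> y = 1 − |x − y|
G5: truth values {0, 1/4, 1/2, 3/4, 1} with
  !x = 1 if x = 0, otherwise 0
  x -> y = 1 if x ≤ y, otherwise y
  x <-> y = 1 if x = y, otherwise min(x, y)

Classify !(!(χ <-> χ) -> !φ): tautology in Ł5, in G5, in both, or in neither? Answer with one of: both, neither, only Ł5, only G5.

In Ł5: at φ = 0, χ = 0 the value is 0 — not a tautology.
In G5: at φ = 0, χ = 0 the value is 0 — not a tautology.

neither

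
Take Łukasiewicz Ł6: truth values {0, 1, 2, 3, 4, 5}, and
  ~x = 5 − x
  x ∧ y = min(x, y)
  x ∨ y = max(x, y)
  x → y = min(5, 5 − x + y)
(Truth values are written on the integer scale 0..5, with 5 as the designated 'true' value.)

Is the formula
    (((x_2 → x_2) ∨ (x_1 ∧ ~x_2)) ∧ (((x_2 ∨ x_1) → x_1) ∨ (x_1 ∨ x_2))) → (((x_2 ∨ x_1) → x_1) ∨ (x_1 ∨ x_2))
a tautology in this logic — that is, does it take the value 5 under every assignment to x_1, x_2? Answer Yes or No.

Yes

At x_1 = 0, x_2 = 3, for instance:
x_2 → x_2 = 3 → 3 = 5
~x_2 = ~3 = 2
x_1 ∧ ~x_2 = 0 ∧ 2 = 0
(x_2 → x_2) ∨ (x_1 ∧ ~x_2) = 5 ∨ 0 = 5
x_2 ∨ x_1 = 3 ∨ 0 = 3
(x_2 ∨ x_1) → x_1 = 3 → 0 = 2
x_1 ∨ x_2 = 0 ∨ 3 = 3
((x_2 ∨ x_1) → x_1) ∨ (x_1 ∨ x_2) = 2 ∨ 3 = 3
((x_2 → x_2) ∨ (x_1 ∧ ~x_2)) ∧ (((x_2 ∨ x_1) → x_1) ∨ (x_1 ∨ x_2)) = 5 ∧ 3 = 3
(((x_2 → x_2) ∨ (x_1 ∧ ~x_2)) ∧ (((x_2 ∨ x_1) → x_1) ∨ (x_1 ∨ x_2))) → (((x_2 ∨ x_1) → x_1) ∨ (x_1 ∨ x_2)) = 3 → 3 = 5
and checking the remaining 35 assignments likewise gives ≥ 5 in every case.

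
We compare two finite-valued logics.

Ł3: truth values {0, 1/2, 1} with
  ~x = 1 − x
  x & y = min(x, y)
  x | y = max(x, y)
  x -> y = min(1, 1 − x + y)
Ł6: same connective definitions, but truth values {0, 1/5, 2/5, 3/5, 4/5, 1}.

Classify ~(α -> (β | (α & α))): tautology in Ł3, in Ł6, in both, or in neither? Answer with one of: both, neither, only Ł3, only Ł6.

neither

In Ł3: at α = 0, β = 0 the value is 0 — not a tautology.
In Ł6: at α = 0, β = 0 the value is 0 — not a tautology.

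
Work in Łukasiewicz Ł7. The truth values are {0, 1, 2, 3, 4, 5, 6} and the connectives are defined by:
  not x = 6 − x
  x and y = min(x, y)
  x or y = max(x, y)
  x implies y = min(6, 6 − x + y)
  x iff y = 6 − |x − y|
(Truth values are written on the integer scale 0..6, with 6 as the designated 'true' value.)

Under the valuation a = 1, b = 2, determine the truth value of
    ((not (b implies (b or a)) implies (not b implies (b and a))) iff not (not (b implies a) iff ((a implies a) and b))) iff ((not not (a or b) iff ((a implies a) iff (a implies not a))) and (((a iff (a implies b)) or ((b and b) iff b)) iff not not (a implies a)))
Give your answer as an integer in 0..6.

5

b or a = 2 or 1 = 2
b implies (b or a) = 2 implies 2 = 6
not (b implies (b or a)) = not 6 = 0
not b = not 2 = 4
b and a = 2 and 1 = 1
not b implies (b and a) = 4 implies 1 = 3
not (b implies (b or a)) implies (not b implies (b and a)) = 0 implies 3 = 6
b implies a = 2 implies 1 = 5
not (b implies a) = not 5 = 1
a implies a = 1 implies 1 = 6
(a implies a) and b = 6 and 2 = 2
not (b implies a) iff ((a implies a) and b) = 1 iff 2 = 5
not (not (b implies a) iff ((a implies a) and b)) = not 5 = 1
(not (b implies (b or a)) implies (not b implies (b and a))) iff not (not (b implies a) iff ((a implies a) and b)) = 6 iff 1 = 1
a or b = 1 or 2 = 2
not (a or b) = not 2 = 4
not not (a or b) = not 4 = 2
a implies a = 1 implies 1 = 6
not a = not 1 = 5
a implies not a = 1 implies 5 = 6
(a implies a) iff (a implies not a) = 6 iff 6 = 6
not not (a or b) iff ((a implies a) iff (a implies not a)) = 2 iff 6 = 2
a implies b = 1 implies 2 = 6
a iff (a implies b) = 1 iff 6 = 1
b and b = 2 and 2 = 2
(b and b) iff b = 2 iff 2 = 6
(a iff (a implies b)) or ((b and b) iff b) = 1 or 6 = 6
a implies a = 1 implies 1 = 6
not (a implies a) = not 6 = 0
not not (a implies a) = not 0 = 6
((a iff (a implies b)) or ((b and b) iff b)) iff not not (a implies a) = 6 iff 6 = 6
(not not (a or b) iff ((a implies a) iff (a implies not a))) and (((a iff (a implies b)) or ((b and b) iff b)) iff not not (a implies a)) = 2 and 6 = 2
((not (b implies (b or a)) implies (not b implies (b and a))) iff not (not (b implies a) iff ((a implies a) and b))) iff ((not not (a or b) iff ((a implies a) iff (a implies not a))) and (((a iff (a implies b)) or ((b and b) iff b)) iff not not (a implies a))) = 1 iff 2 = 5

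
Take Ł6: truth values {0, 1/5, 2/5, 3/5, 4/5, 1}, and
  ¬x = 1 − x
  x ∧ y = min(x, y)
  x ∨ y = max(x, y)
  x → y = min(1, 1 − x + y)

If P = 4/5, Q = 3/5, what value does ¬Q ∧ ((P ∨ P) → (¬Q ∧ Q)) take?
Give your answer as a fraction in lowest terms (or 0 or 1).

¬Q = ¬3/5 = 2/5
P ∨ P = 4/5 ∨ 4/5 = 4/5
¬Q = ¬3/5 = 2/5
¬Q ∧ Q = 2/5 ∧ 3/5 = 2/5
(P ∨ P) → (¬Q ∧ Q) = 4/5 → 2/5 = 3/5
¬Q ∧ ((P ∨ P) → (¬Q ∧ Q)) = 2/5 ∧ 3/5 = 2/5

2/5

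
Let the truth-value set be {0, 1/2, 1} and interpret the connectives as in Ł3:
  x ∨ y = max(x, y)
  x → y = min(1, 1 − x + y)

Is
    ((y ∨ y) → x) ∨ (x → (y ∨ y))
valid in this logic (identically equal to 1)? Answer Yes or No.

Yes

x = 0, y = 0 ↦ 1
x = 0, y = 1/2 ↦ 1
x = 0, y = 1 ↦ 1
x = 1/2, y = 0 ↦ 1
x = 1/2, y = 1/2 ↦ 1
x = 1/2, y = 1 ↦ 1
x = 1, y = 0 ↦ 1
x = 1, y = 1/2 ↦ 1
x = 1, y = 1 ↦ 1
Every assignment gives a value ≥ 1.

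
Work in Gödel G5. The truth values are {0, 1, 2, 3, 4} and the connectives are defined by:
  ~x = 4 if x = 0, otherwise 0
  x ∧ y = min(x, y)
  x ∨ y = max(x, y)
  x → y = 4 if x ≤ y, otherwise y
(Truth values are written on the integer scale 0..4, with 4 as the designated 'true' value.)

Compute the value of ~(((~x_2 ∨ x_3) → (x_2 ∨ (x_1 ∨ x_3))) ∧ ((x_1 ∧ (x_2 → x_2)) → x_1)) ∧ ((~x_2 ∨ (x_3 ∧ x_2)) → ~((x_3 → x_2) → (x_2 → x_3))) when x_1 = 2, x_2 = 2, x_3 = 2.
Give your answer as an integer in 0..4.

0

~x_2 = ~2 = 0
~x_2 ∨ x_3 = 0 ∨ 2 = 2
x_1 ∨ x_3 = 2 ∨ 2 = 2
x_2 ∨ (x_1 ∨ x_3) = 2 ∨ 2 = 2
(~x_2 ∨ x_3) → (x_2 ∨ (x_1 ∨ x_3)) = 2 → 2 = 4
x_2 → x_2 = 2 → 2 = 4
x_1 ∧ (x_2 → x_2) = 2 ∧ 4 = 2
(x_1 ∧ (x_2 → x_2)) → x_1 = 2 → 2 = 4
((~x_2 ∨ x_3) → (x_2 ∨ (x_1 ∨ x_3))) ∧ ((x_1 ∧ (x_2 → x_2)) → x_1) = 4 ∧ 4 = 4
~(((~x_2 ∨ x_3) → (x_2 ∨ (x_1 ∨ x_3))) ∧ ((x_1 ∧ (x_2 → x_2)) → x_1)) = ~4 = 0
~x_2 = ~2 = 0
x_3 ∧ x_2 = 2 ∧ 2 = 2
~x_2 ∨ (x_3 ∧ x_2) = 0 ∨ 2 = 2
x_3 → x_2 = 2 → 2 = 4
x_2 → x_3 = 2 → 2 = 4
(x_3 → x_2) → (x_2 → x_3) = 4 → 4 = 4
~((x_3 → x_2) → (x_2 → x_3)) = ~4 = 0
(~x_2 ∨ (x_3 ∧ x_2)) → ~((x_3 → x_2) → (x_2 → x_3)) = 2 → 0 = 0
~(((~x_2 ∨ x_3) → (x_2 ∨ (x_1 ∨ x_3))) ∧ ((x_1 ∧ (x_2 → x_2)) → x_1)) ∧ ((~x_2 ∨ (x_3 ∧ x_2)) → ~((x_3 → x_2) → (x_2 → x_3))) = 0 ∧ 0 = 0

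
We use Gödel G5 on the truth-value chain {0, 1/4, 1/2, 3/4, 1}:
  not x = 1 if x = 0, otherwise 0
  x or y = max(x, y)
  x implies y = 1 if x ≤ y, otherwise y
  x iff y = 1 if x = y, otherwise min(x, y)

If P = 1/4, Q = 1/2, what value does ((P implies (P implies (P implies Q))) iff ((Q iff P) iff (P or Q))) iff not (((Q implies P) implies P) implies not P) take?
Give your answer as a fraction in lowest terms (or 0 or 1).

1/4

P implies Q = 1/4 implies 1/2 = 1
P implies (P implies Q) = 1/4 implies 1 = 1
P implies (P implies (P implies Q)) = 1/4 implies 1 = 1
Q iff P = 1/2 iff 1/4 = 1/4
P or Q = 1/4 or 1/2 = 1/2
(Q iff P) iff (P or Q) = 1/4 iff 1/2 = 1/4
(P implies (P implies (P implies Q))) iff ((Q iff P) iff (P or Q)) = 1 iff 1/4 = 1/4
Q implies P = 1/2 implies 1/4 = 1/4
(Q implies P) implies P = 1/4 implies 1/4 = 1
not P = not 1/4 = 0
((Q implies P) implies P) implies not P = 1 implies 0 = 0
not (((Q implies P) implies P) implies not P) = not 0 = 1
((P implies (P implies (P implies Q))) iff ((Q iff P) iff (P or Q))) iff not (((Q implies P) implies P) implies not P) = 1/4 iff 1 = 1/4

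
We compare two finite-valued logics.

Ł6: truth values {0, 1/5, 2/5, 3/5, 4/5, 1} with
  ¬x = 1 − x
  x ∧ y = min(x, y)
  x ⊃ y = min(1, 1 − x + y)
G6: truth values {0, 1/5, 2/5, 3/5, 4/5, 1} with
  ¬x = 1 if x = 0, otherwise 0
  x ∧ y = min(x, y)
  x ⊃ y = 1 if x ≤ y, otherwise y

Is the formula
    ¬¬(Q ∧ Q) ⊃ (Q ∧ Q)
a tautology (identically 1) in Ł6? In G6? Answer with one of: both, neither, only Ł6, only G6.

In Ł6: every assignment gives 1 — tautology.
In G6: at Q = 1/5 the value is 1/5 — not a tautology.

only Ł6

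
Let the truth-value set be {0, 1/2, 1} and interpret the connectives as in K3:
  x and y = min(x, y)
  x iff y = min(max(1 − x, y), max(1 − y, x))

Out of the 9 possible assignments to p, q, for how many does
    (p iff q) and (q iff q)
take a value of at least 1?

2

p = 0, q = 0 ↦ 1  ≥
p = 0, q = 1/2 ↦ 1/2  <
p = 0, q = 1 ↦ 0  <
p = 1/2, q = 0 ↦ 1/2  <
p = 1/2, q = 1/2 ↦ 1/2  <
p = 1/2, q = 1 ↦ 1/2  <
p = 1, q = 0 ↦ 0  <
p = 1, q = 1/2 ↦ 1/2  <
p = 1, q = 1 ↦ 1  ≥
So 2 of the 9 assignments meet the threshold.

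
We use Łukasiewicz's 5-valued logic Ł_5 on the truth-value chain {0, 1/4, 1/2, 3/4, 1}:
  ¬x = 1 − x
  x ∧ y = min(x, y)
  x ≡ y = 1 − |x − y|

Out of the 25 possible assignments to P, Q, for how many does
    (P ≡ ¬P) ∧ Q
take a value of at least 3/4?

value 1: 1 assignment (counts)
value 3/4: 1 assignment (counts)
value 1/2: 7 assignments
value 1/4: 3 assignments
value 0: 13 assignments
So 2 of the 25 assignments meet the threshold.

2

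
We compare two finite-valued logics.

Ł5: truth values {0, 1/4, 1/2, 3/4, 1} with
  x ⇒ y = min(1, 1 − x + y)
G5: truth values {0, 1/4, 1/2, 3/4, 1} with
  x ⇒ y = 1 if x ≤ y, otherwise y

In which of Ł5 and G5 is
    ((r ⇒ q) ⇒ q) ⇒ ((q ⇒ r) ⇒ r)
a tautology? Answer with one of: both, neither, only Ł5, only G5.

In Ł5: every assignment gives 1 — tautology.
In G5: at q = 0, r = 1/4 the value is 1/4 — not a tautology.

only Ł5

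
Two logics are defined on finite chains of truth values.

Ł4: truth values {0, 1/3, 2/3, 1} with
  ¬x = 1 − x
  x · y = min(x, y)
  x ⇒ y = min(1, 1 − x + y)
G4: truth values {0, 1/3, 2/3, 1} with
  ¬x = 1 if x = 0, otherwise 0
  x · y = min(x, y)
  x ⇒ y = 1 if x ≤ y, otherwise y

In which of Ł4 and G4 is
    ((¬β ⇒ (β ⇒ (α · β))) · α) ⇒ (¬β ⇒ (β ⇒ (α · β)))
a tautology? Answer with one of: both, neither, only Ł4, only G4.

In Ł4: every assignment gives 1 — tautology.
In G4: every assignment gives 1 — tautology.

both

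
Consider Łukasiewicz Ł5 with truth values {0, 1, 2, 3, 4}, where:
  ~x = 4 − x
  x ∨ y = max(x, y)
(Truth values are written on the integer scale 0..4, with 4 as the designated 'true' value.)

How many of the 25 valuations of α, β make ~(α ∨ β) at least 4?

1

value 4: 1 assignment (counts)
value 3: 3 assignments
value 2: 5 assignments
value 1: 7 assignments
value 0: 9 assignments
So 1 of the 25 assignments meets the threshold.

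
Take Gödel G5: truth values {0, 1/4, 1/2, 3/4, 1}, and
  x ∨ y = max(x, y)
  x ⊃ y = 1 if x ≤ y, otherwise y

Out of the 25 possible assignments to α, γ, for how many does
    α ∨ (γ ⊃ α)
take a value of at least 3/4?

16

value 1: 15 assignments (counts)
value 3/4: 1 assignment (counts)
value 1/2: 2 assignments
value 1/4: 3 assignments
value 0: 4 assignments
So 16 of the 25 assignments meet the threshold.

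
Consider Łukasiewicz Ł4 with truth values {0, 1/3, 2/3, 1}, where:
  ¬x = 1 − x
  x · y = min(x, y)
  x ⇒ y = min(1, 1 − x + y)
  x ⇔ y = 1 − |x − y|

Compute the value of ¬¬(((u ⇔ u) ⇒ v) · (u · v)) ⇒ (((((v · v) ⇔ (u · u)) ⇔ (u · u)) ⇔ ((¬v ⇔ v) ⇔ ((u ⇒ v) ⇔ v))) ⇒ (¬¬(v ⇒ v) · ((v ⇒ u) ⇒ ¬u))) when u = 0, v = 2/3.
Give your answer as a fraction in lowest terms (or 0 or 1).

u ⇔ u = 0 ⇔ 0 = 1
(u ⇔ u) ⇒ v = 1 ⇒ 2/3 = 2/3
u · v = 0 · 2/3 = 0
((u ⇔ u) ⇒ v) · (u · v) = 2/3 · 0 = 0
¬(((u ⇔ u) ⇒ v) · (u · v)) = ¬0 = 1
¬¬(((u ⇔ u) ⇒ v) · (u · v)) = ¬1 = 0
v · v = 2/3 · 2/3 = 2/3
u · u = 0 · 0 = 0
(v · v) ⇔ (u · u) = 2/3 ⇔ 0 = 1/3
u · u = 0 · 0 = 0
((v · v) ⇔ (u · u)) ⇔ (u · u) = 1/3 ⇔ 0 = 2/3
¬v = ¬2/3 = 1/3
¬v ⇔ v = 1/3 ⇔ 2/3 = 2/3
u ⇒ v = 0 ⇒ 2/3 = 1
(u ⇒ v) ⇔ v = 1 ⇔ 2/3 = 2/3
(¬v ⇔ v) ⇔ ((u ⇒ v) ⇔ v) = 2/3 ⇔ 2/3 = 1
(((v · v) ⇔ (u · u)) ⇔ (u · u)) ⇔ ((¬v ⇔ v) ⇔ ((u ⇒ v) ⇔ v)) = 2/3 ⇔ 1 = 2/3
v ⇒ v = 2/3 ⇒ 2/3 = 1
¬(v ⇒ v) = ¬1 = 0
¬¬(v ⇒ v) = ¬0 = 1
v ⇒ u = 2/3 ⇒ 0 = 1/3
¬u = ¬0 = 1
(v ⇒ u) ⇒ ¬u = 1/3 ⇒ 1 = 1
¬¬(v ⇒ v) · ((v ⇒ u) ⇒ ¬u) = 1 · 1 = 1
((((v · v) ⇔ (u · u)) ⇔ (u · u)) ⇔ ((¬v ⇔ v) ⇔ ((u ⇒ v) ⇔ v))) ⇒ (¬¬(v ⇒ v) · ((v ⇒ u) ⇒ ¬u)) = 2/3 ⇒ 1 = 1
¬¬(((u ⇔ u) ⇒ v) · (u · v)) ⇒ (((((v · v) ⇔ (u · u)) ⇔ (u · u)) ⇔ ((¬v ⇔ v) ⇔ ((u ⇒ v) ⇔ v))) ⇒ (¬¬(v ⇒ v) · ((v ⇒ u) ⇒ ¬u))) = 0 ⇒ 1 = 1

1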